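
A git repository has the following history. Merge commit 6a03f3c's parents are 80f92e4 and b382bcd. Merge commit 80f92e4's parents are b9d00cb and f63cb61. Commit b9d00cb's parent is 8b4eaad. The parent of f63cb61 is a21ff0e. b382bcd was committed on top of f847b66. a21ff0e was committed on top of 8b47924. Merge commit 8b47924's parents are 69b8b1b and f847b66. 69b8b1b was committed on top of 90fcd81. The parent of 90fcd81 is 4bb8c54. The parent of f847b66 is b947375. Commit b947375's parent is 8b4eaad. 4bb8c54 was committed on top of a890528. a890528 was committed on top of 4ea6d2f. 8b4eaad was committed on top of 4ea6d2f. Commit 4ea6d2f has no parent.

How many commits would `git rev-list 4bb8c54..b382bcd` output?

Reachable from b382bcd: {4ea6d2f, 8b4eaad, b382bcd, b947375, f847b66}.
Reachable from 4bb8c54: {4bb8c54, 4ea6d2f, a890528}.
In b382bcd's history but not 4bb8c54's: {8b4eaad, b382bcd, b947375, f847b66} — 4 commits.

4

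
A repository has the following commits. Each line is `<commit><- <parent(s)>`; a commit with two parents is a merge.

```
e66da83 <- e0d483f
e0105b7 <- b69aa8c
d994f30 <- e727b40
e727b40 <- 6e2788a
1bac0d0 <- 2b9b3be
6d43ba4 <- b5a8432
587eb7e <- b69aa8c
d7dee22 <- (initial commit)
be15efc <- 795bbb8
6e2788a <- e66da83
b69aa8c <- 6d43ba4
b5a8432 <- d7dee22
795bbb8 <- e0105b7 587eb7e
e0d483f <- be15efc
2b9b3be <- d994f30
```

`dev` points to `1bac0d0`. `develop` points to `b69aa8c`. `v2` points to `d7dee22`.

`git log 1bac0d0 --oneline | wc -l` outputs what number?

Walking parent pointers from 1bac0d0: reachable set = {1bac0d0, 2b9b3be, 587eb7e, 6d43ba4, 6e2788a, 795bbb8, b5a8432, b69aa8c, be15efc, d7dee22, d994f30, e0105b7, e0d483f, e66da83, e727b40}.
That is 15 commits.

15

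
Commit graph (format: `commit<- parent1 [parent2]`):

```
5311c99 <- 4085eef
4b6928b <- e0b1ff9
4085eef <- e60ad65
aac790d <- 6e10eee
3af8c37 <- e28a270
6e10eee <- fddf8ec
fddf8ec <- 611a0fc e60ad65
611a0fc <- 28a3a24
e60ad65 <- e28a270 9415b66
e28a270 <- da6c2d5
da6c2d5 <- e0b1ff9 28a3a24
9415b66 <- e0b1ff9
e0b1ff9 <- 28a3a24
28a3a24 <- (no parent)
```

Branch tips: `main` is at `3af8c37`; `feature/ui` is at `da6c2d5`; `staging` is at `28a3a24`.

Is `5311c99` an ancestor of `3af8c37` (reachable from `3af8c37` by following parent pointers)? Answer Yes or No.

No

Ancestors of 3af8c37: {28a3a24, 3af8c37, da6c2d5, e0b1ff9, e28a270}.
5311c99 is not in that set, so it is not an ancestor of 3af8c37.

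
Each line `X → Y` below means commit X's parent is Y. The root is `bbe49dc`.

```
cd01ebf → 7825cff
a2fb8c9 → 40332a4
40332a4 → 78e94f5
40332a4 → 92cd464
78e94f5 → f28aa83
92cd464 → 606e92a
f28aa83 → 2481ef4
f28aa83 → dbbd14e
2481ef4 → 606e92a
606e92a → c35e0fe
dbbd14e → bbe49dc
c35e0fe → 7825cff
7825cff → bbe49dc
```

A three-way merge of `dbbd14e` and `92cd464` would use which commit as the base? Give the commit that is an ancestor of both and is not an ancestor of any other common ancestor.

bbe49dc

Ancestors of dbbd14e: {bbe49dc, dbbd14e}.
Ancestors of 92cd464: {606e92a, 7825cff, 92cd464, bbe49dc, c35e0fe}.
Common ancestors: {bbe49dc}.
The only common ancestor is bbe49dc, so it is the merge base.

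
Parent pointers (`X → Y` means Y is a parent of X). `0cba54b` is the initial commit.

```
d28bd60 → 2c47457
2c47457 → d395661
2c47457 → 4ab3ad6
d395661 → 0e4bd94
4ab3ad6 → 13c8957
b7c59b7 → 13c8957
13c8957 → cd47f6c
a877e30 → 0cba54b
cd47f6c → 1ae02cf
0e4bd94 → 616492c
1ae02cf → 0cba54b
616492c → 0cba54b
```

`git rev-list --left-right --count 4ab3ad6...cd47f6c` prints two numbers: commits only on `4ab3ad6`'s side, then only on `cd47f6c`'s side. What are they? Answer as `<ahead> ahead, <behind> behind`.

2 ahead, 0 behind

Reachable from 4ab3ad6: {0cba54b, 13c8957, 1ae02cf, 4ab3ad6, cd47f6c}.
Reachable from cd47f6c: {0cba54b, 1ae02cf, cd47f6c}.
Only in 4ab3ad6's history (ahead): {13c8957, 4ab3ad6} — 2.
Only in cd47f6c's history (behind): {} — 0.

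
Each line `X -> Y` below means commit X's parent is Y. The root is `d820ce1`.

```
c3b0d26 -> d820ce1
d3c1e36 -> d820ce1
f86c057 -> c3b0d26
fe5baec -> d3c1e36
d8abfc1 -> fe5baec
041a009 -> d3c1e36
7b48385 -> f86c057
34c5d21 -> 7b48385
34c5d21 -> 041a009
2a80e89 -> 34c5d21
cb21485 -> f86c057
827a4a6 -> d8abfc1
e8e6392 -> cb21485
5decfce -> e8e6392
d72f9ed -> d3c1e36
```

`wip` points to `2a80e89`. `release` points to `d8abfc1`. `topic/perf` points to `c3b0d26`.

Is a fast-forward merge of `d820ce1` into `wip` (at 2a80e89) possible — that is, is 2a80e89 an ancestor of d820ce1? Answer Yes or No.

A fast-forward from 2a80e89 to d820ce1 is possible iff 2a80e89 is an ancestor of d820ce1.
Ancestors of d820ce1: {d820ce1}.
2a80e89 is not among them, so fast-forward is not possible.

No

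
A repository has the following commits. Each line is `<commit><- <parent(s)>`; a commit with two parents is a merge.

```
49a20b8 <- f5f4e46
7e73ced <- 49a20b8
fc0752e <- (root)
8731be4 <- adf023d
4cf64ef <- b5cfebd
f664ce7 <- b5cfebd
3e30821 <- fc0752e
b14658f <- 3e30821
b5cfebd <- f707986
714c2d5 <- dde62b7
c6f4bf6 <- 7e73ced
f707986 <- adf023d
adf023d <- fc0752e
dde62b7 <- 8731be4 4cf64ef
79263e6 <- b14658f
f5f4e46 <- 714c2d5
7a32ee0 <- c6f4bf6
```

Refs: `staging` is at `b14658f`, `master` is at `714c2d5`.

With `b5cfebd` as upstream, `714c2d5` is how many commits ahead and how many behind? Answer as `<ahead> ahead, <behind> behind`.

Reachable from 714c2d5: {4cf64ef, 714c2d5, 8731be4, adf023d, b5cfebd, dde62b7, f707986, fc0752e}.
Reachable from b5cfebd: {adf023d, b5cfebd, f707986, fc0752e}.
Only in 714c2d5's history (ahead): {4cf64ef, 714c2d5, 8731be4, dde62b7} — 4.
Only in b5cfebd's history (behind): {} — 0.

4 ahead, 0 behind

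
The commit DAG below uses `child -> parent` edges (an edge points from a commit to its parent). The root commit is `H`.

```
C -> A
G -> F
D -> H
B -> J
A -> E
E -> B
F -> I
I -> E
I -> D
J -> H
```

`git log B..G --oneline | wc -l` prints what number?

5

Reachable from G: {B, D, E, F, G, H, I, J}.
Reachable from B: {B, H, J}.
In G's history but not B's: {D, E, F, G, I} — 5 commits.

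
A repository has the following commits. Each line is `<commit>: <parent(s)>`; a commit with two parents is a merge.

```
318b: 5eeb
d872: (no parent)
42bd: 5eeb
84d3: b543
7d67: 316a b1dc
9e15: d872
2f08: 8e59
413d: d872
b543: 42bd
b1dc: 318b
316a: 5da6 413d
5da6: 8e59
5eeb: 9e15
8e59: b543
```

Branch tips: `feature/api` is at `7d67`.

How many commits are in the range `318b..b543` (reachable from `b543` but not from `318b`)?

Reachable from b543: {42bd, 5eeb, 9e15, b543, d872}.
Reachable from 318b: {318b, 5eeb, 9e15, d872}.
In b543's history but not 318b's: {42bd, b543} — 2 commits.

2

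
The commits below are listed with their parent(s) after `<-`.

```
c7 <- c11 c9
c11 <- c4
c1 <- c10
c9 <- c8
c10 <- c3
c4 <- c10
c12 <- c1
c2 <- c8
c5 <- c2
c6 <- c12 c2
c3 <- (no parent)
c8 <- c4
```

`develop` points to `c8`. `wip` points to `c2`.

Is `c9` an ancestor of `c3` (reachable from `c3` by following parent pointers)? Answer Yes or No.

Ancestors of c3: {c3}.
c9 is not in that set, so it is not an ancestor of c3.

No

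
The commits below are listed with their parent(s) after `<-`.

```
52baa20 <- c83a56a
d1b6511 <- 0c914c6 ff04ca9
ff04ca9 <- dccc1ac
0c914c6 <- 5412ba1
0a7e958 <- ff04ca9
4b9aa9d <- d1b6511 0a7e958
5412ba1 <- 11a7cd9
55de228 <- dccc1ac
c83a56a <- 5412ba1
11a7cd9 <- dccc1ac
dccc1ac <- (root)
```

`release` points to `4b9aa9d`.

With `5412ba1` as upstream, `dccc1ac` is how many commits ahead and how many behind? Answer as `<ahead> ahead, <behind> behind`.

Reachable from dccc1ac: {dccc1ac}.
Reachable from 5412ba1: {11a7cd9, 5412ba1, dccc1ac}.
Only in dccc1ac's history (ahead): {} — 0.
Only in 5412ba1's history (behind): {11a7cd9, 5412ba1} — 2.

0 ahead, 2 behind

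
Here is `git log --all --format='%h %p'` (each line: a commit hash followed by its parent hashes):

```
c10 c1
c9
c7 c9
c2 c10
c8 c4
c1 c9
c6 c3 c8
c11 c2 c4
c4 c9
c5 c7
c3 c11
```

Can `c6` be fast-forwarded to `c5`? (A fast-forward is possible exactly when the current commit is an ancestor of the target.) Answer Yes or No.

No

A fast-forward from c6 to c5 is possible iff c6 is an ancestor of c5.
Ancestors of c5: {c5, c7, c9}.
c6 is not among them, so fast-forward is not possible.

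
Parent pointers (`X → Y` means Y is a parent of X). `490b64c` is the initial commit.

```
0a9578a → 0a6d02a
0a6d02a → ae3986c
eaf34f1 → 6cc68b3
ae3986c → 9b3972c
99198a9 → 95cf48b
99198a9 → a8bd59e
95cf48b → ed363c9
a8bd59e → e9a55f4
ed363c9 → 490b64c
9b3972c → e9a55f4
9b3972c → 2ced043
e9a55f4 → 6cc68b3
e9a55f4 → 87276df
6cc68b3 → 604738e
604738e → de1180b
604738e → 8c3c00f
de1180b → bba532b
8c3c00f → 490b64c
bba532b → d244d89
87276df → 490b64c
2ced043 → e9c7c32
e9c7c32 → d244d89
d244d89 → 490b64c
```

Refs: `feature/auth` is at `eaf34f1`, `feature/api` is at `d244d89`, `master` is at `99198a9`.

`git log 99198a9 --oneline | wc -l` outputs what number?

13

Walking parent pointers from 99198a9: reachable set = {490b64c, 604738e, 6cc68b3, 87276df, 8c3c00f, 95cf48b, 99198a9, a8bd59e, bba532b, d244d89, de1180b, e9a55f4, ed363c9}.
That is 13 commits.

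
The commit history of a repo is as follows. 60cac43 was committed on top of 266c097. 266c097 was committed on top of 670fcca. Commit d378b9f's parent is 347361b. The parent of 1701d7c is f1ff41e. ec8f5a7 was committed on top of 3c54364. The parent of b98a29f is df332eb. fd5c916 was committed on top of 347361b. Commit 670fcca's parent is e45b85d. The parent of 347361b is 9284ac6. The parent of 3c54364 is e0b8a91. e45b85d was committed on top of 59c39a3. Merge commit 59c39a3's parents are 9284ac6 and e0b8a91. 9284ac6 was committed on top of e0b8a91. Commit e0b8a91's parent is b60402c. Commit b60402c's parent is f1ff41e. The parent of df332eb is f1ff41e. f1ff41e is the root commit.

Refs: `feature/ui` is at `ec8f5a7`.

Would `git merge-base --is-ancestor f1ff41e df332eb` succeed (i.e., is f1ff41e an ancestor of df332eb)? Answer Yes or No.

Yes

Ancestors of df332eb (commits reachable by following parents): {df332eb, f1ff41e}.
f1ff41e is in that set, so it is an ancestor of df332eb.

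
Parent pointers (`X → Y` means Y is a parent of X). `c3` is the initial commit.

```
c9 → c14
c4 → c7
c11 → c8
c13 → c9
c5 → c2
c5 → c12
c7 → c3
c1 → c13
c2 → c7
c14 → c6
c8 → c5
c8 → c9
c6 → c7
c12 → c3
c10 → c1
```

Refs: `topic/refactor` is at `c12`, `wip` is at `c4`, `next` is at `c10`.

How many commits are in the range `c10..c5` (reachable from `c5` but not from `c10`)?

Reachable from c5: {c12, c2, c3, c5, c7}.
Reachable from c10: {c1, c10, c13, c14, c3, c6, c7, c9}.
In c5's history but not c10's: {c12, c2, c5} — 3 commits.

3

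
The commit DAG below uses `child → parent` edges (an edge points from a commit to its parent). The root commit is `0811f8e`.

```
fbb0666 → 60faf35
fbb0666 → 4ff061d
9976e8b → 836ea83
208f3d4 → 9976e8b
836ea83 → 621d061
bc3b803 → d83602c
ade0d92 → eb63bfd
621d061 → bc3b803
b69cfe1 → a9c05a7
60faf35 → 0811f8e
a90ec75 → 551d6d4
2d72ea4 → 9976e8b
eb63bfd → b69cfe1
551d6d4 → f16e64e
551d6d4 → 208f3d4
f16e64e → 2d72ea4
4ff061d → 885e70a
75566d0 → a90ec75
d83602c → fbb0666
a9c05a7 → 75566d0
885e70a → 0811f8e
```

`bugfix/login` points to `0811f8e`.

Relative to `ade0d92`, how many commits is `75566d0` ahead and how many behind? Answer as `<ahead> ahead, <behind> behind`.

0 ahead, 4 behind

Reachable from 75566d0: {0811f8e, 208f3d4, 2d72ea4, 4ff061d, 551d6d4, 60faf35, 621d061, 75566d0, 836ea83, 885e70a, 9976e8b, a90ec75, bc3b803, d83602c, f16e64e, fbb0666}.
Reachable from ade0d92: {0811f8e, 208f3d4, 2d72ea4, 4ff061d, 551d6d4, 60faf35, 621d061, 75566d0, 836ea83, 885e70a, 9976e8b, a90ec75, a9c05a7, ade0d92, b69cfe1, bc3b803, d83602c, eb63bfd, f16e64e, fbb0666}.
Only in 75566d0's history (ahead): {} — 0.
Only in ade0d92's history (behind): {a9c05a7, ade0d92, b69cfe1, eb63bfd} — 4.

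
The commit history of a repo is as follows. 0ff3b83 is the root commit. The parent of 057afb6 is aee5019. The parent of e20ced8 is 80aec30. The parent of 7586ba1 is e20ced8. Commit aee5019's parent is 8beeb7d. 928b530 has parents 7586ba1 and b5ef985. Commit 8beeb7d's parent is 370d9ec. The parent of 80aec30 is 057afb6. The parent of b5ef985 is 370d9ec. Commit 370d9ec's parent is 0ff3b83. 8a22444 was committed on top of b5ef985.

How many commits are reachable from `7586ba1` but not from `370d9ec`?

6

Reachable from 7586ba1: {057afb6, 0ff3b83, 370d9ec, 7586ba1, 80aec30, 8beeb7d, aee5019, e20ced8}.
Reachable from 370d9ec: {0ff3b83, 370d9ec}.
In 7586ba1's history but not 370d9ec's: {057afb6, 7586ba1, 80aec30, 8beeb7d, aee5019, e20ced8} — 6 commits.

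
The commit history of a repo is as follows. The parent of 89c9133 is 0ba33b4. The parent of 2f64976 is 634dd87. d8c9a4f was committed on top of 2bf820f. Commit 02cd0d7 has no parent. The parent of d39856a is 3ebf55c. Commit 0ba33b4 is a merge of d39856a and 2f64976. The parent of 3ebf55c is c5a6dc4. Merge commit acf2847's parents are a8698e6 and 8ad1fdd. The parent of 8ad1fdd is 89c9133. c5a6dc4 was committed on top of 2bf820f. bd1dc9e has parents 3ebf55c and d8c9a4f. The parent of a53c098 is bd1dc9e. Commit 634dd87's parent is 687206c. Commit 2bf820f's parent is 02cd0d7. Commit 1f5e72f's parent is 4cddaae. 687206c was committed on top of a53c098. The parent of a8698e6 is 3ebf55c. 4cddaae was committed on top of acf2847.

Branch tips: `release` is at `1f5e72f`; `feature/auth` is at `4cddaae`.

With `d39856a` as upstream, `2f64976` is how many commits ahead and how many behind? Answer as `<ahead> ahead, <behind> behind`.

6 ahead, 1 behind

Reachable from 2f64976: {02cd0d7, 2bf820f, 2f64976, 3ebf55c, 634dd87, 687206c, a53c098, bd1dc9e, c5a6dc4, d8c9a4f}.
Reachable from d39856a: {02cd0d7, 2bf820f, 3ebf55c, c5a6dc4, d39856a}.
Only in 2f64976's history (ahead): {2f64976, 634dd87, 687206c, a53c098, bd1dc9e, d8c9a4f} — 6.
Only in d39856a's history (behind): {d39856a} — 1.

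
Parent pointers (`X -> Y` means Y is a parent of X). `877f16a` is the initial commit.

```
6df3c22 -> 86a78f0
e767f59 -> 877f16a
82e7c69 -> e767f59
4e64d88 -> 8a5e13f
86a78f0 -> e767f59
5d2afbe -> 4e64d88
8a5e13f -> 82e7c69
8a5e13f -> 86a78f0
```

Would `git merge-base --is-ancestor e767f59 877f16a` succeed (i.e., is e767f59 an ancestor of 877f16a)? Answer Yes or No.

Ancestors of 877f16a: {877f16a}.
e767f59 is not in that set, so it is not an ancestor of 877f16a.

No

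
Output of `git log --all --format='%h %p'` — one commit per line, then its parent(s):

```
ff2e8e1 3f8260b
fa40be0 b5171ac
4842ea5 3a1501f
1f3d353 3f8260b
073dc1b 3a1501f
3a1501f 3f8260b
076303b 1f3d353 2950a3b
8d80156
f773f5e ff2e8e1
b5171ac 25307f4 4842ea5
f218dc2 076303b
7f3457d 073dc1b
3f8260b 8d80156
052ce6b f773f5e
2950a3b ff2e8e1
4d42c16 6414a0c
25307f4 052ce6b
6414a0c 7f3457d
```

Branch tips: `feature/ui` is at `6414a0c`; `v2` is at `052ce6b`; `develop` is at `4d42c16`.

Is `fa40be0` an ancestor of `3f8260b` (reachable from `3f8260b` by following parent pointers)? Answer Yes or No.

No

Ancestors of 3f8260b: {3f8260b, 8d80156}.
fa40be0 is not in that set, so it is not an ancestor of 3f8260b.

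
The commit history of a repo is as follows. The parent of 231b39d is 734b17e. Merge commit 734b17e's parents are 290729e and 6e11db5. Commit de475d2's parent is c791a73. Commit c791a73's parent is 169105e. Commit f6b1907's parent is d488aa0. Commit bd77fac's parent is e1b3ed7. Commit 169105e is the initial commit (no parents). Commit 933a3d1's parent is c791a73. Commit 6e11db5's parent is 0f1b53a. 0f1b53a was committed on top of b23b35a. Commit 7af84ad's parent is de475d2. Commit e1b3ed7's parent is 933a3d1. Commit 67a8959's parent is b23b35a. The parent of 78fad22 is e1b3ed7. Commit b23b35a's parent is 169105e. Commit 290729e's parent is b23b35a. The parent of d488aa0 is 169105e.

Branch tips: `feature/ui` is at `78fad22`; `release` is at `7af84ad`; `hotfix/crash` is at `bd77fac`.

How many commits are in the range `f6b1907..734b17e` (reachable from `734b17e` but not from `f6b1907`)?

5

Reachable from 734b17e: {0f1b53a, 169105e, 290729e, 6e11db5, 734b17e, b23b35a}.
Reachable from f6b1907: {169105e, d488aa0, f6b1907}.
In 734b17e's history but not f6b1907's: {0f1b53a, 290729e, 6e11db5, 734b17e, b23b35a} — 5 commits.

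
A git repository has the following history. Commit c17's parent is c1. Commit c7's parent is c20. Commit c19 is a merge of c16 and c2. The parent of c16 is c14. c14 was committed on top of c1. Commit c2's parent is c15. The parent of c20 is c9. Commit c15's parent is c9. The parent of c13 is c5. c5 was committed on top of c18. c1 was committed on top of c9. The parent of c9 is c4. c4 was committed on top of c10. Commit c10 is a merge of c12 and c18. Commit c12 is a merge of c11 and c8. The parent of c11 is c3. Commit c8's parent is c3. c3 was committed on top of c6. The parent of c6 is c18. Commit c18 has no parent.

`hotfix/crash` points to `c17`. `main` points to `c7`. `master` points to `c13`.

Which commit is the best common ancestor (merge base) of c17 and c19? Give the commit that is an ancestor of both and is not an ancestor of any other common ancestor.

Ancestors of c17: {c1, c10, c11, c12, c17, c18, c3, c4, c6, c8, c9}.
Ancestors of c19: {c1, c10, c11, c12, c14, c15, c16, c18, c19, c2, c3, c4, c6, c8, c9}.
Common ancestors: {c1, c10, c11, c12, c18, c3, c4, c6, c8, c9}.
Among these, c1 is not an ancestor of any other common ancestor — it is the merge base.

c1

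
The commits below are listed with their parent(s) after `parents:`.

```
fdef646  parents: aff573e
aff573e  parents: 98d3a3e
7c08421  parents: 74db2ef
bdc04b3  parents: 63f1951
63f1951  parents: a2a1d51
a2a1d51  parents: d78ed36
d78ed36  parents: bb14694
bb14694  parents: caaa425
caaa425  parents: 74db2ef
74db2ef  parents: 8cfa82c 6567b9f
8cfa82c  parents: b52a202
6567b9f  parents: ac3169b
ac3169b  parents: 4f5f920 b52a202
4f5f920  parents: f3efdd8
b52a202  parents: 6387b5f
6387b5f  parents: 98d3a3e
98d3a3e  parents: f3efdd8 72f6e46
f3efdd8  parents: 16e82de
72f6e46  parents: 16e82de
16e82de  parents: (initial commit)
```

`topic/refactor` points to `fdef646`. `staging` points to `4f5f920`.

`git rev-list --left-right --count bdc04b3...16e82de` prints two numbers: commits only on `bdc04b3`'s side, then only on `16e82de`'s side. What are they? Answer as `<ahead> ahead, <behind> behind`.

16 ahead, 0 behind

Reachable from bdc04b3: {16e82de, 4f5f920, 6387b5f, 63f1951, 6567b9f, 72f6e46, 74db2ef, 8cfa82c, 98d3a3e, a2a1d51, ac3169b, b52a202, bb14694, bdc04b3, caaa425, d78ed36, f3efdd8}.
Reachable from 16e82de: {16e82de}.
Only in bdc04b3's history (ahead): {4f5f920, 6387b5f, 63f1951, 6567b9f, 72f6e46, 74db2ef, 8cfa82c, 98d3a3e, a2a1d51, ac3169b, b52a202, bb14694, bdc04b3, caaa425, d78ed36, f3efdd8} — 16.
Only in 16e82de's history (behind): {} — 0.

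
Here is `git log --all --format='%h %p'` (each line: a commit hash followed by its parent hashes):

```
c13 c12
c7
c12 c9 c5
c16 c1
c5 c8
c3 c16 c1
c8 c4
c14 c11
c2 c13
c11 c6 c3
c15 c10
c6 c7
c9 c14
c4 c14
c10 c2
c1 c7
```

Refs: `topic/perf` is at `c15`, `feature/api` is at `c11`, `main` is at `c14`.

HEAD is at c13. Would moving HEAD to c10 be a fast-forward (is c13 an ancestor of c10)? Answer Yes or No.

Yes

A fast-forward from c13 to c10 is possible iff c13 is an ancestor of c10.
Ancestors of c10: {c1, c10, c11, c12, c13, c14, c16, c2, c3, c4, c5, c6, c7, c8, c9}.
c13 is among them, so fast-forward is possible.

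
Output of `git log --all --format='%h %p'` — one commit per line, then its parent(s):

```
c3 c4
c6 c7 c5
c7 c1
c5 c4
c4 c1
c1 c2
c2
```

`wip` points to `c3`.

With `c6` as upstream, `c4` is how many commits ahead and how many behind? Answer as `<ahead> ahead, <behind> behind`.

0 ahead, 3 behind

Reachable from c4: {c1, c2, c4}.
Reachable from c6: {c1, c2, c4, c5, c6, c7}.
Only in c4's history (ahead): {} — 0.
Only in c6's history (behind): {c5, c6, c7} — 3.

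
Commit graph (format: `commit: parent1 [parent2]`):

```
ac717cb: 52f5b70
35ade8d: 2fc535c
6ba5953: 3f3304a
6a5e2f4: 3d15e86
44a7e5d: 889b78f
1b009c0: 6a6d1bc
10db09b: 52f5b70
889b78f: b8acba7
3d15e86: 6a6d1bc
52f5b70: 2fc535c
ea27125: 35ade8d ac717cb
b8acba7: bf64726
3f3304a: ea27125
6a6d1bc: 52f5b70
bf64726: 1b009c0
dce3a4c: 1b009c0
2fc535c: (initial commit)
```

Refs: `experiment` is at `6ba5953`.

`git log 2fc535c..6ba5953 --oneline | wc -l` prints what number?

Reachable from 6ba5953: {2fc535c, 35ade8d, 3f3304a, 52f5b70, 6ba5953, ac717cb, ea27125}.
Reachable from 2fc535c: {2fc535c}.
In 6ba5953's history but not 2fc535c's: {35ade8d, 3f3304a, 52f5b70, 6ba5953, ac717cb, ea27125} — 6 commits.

6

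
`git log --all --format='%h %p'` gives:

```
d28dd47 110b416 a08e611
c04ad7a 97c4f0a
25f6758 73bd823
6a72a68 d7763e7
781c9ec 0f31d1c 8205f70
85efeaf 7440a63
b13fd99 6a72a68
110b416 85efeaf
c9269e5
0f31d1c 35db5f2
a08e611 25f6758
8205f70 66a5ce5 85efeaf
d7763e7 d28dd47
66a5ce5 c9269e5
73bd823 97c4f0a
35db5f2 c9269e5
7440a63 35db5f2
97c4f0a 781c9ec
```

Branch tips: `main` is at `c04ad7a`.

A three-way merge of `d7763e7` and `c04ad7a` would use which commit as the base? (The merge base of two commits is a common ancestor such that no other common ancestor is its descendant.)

Ancestors of d7763e7: {0f31d1c, 110b416, 25f6758, 35db5f2, 66a5ce5, 73bd823, 7440a63, 781c9ec, 8205f70, 85efeaf, 97c4f0a, a08e611, c9269e5, d28dd47, d7763e7}.
Ancestors of c04ad7a: {0f31d1c, 35db5f2, 66a5ce5, 7440a63, 781c9ec, 8205f70, 85efeaf, 97c4f0a, c04ad7a, c9269e5}.
Common ancestors: {0f31d1c, 35db5f2, 66a5ce5, 7440a63, 781c9ec, 8205f70, 85efeaf, 97c4f0a, c9269e5}.
Among these, 97c4f0a is not an ancestor of any other common ancestor — it is the merge base.

97c4f0a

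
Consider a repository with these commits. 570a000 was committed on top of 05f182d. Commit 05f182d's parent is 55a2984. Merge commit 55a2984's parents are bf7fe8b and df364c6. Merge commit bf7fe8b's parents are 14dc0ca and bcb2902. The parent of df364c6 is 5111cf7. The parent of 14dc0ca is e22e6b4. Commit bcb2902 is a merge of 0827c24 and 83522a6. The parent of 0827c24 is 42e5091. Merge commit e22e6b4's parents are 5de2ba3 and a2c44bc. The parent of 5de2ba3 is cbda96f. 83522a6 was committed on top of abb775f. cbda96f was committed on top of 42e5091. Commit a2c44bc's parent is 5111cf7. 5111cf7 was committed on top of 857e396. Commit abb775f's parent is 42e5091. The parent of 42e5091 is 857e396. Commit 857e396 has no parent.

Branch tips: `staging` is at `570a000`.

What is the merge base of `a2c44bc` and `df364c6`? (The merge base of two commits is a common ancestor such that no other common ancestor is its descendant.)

5111cf7

Ancestors of a2c44bc: {5111cf7, 857e396, a2c44bc}.
Ancestors of df364c6: {5111cf7, 857e396, df364c6}.
Common ancestors: {5111cf7, 857e396}.
Among these, 5111cf7 is not an ancestor of any other common ancestor — it is the merge base.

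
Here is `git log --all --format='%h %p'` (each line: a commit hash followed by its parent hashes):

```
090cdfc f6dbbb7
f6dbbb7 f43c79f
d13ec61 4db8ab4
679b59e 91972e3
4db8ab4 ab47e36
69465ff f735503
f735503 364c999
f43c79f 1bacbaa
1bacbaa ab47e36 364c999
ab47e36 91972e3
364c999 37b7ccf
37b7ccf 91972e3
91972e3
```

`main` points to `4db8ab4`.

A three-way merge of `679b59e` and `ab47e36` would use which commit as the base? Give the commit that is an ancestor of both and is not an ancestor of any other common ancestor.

Ancestors of 679b59e: {679b59e, 91972e3}.
Ancestors of ab47e36: {91972e3, ab47e36}.
Common ancestors: {91972e3}.
The only common ancestor is 91972e3, so it is the merge base.

91972e3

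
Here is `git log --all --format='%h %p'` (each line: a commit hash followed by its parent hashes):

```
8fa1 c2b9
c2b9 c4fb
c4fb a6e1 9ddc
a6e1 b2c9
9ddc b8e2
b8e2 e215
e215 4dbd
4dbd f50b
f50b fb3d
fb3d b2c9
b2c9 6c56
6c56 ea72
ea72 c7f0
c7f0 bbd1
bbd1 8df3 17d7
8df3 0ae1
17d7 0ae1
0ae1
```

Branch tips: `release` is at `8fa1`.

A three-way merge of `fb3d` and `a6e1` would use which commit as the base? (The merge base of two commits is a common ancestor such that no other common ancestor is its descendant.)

b2c9

Ancestors of fb3d: {0ae1, 17d7, 6c56, 8df3, b2c9, bbd1, c7f0, ea72, fb3d}.
Ancestors of a6e1: {0ae1, 17d7, 6c56, 8df3, a6e1, b2c9, bbd1, c7f0, ea72}.
Common ancestors: {0ae1, 17d7, 6c56, 8df3, b2c9, bbd1, c7f0, ea72}.
Among these, b2c9 is not an ancestor of any other common ancestor — it is the merge base.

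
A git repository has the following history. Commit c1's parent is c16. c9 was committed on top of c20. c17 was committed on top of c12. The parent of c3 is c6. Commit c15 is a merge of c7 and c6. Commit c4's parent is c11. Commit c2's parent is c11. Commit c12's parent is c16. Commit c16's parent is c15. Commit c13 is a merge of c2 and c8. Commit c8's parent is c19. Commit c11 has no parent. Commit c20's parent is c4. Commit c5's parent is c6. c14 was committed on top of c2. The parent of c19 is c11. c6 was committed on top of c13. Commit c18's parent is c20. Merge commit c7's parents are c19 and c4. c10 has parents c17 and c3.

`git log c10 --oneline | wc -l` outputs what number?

Walking parent pointers from c10: reachable set = {c10, c11, c12, c13, c15, c16, c17, c19, c2, c3, c4, c6, c7, c8}.
That is 14 commits.

14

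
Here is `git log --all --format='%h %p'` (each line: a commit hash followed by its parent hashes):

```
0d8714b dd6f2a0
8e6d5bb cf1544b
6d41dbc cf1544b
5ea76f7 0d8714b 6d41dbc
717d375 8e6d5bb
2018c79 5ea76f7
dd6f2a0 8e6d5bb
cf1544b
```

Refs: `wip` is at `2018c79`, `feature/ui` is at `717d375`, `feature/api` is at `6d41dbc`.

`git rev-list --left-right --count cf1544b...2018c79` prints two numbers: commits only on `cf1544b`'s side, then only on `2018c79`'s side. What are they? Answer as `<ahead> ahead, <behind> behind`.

0 ahead, 6 behind

Reachable from cf1544b: {cf1544b}.
Reachable from 2018c79: {0d8714b, 2018c79, 5ea76f7, 6d41dbc, 8e6d5bb, cf1544b, dd6f2a0}.
Only in cf1544b's history (ahead): {} — 0.
Only in 2018c79's history (behind): {0d8714b, 2018c79, 5ea76f7, 6d41dbc, 8e6d5bb, dd6f2a0} — 6.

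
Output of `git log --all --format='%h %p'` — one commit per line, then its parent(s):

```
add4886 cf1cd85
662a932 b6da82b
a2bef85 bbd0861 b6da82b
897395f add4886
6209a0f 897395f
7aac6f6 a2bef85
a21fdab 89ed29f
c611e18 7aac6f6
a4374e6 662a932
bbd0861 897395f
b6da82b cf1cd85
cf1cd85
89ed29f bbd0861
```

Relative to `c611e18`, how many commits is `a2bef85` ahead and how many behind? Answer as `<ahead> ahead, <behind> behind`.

Reachable from a2bef85: {897395f, a2bef85, add4886, b6da82b, bbd0861, cf1cd85}.
Reachable from c611e18: {7aac6f6, 897395f, a2bef85, add4886, b6da82b, bbd0861, c611e18, cf1cd85}.
Only in a2bef85's history (ahead): {} — 0.
Only in c611e18's history (behind): {7aac6f6, c611e18} — 2.

0 ahead, 2 behind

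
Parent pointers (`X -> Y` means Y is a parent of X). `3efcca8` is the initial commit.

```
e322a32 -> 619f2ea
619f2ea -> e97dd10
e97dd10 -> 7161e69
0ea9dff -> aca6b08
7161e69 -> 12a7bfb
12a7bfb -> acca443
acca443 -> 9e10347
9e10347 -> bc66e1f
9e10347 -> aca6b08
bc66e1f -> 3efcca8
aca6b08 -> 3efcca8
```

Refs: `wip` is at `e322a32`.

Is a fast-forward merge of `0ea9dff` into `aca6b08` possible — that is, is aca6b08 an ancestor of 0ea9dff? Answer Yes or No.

Yes

A fast-forward from aca6b08 to 0ea9dff is possible iff aca6b08 is an ancestor of 0ea9dff.
Ancestors of 0ea9dff: {0ea9dff, 3efcca8, aca6b08}.
aca6b08 is among them, so fast-forward is possible.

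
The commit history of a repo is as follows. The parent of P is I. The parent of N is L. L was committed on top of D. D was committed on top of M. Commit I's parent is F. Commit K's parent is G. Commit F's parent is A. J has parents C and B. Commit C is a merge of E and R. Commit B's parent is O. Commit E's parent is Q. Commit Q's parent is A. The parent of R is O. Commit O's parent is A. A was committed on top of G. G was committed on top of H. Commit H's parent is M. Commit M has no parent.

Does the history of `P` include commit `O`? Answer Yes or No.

No

Ancestors of P: {A, F, G, H, I, M, P}.
O is not in that set, so it is not an ancestor of P.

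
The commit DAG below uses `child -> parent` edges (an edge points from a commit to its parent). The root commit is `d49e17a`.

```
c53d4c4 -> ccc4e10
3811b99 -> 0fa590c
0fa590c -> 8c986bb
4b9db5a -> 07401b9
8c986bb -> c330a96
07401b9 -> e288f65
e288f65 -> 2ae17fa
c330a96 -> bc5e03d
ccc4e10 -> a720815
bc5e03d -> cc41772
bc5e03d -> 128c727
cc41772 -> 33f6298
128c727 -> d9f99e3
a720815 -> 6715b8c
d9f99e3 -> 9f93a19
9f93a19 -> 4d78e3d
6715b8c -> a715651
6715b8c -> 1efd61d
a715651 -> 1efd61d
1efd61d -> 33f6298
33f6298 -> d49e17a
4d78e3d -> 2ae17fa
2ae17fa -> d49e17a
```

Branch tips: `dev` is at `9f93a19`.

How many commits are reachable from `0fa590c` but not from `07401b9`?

Reachable from 0fa590c: {0fa590c, 128c727, 2ae17fa, 33f6298, 4d78e3d, 8c986bb, 9f93a19, bc5e03d, c330a96, cc41772, d49e17a, d9f99e3}.
Reachable from 07401b9: {07401b9, 2ae17fa, d49e17a, e288f65}.
In 0fa590c's history but not 07401b9's: {0fa590c, 128c727, 33f6298, 4d78e3d, 8c986bb, 9f93a19, bc5e03d, c330a96, cc41772, d9f99e3} — 10 commits.

10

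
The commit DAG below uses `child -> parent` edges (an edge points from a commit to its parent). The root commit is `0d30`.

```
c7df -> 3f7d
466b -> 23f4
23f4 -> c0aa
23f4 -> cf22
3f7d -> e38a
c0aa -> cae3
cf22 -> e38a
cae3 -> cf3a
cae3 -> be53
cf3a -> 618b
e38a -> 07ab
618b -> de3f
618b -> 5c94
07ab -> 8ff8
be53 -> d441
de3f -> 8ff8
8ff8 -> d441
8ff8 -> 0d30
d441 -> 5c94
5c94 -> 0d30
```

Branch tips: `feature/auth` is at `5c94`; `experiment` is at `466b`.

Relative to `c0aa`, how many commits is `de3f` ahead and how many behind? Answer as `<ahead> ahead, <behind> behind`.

Reachable from de3f: {0d30, 5c94, 8ff8, d441, de3f}.
Reachable from c0aa: {0d30, 5c94, 618b, 8ff8, be53, c0aa, cae3, cf3a, d441, de3f}.
Only in de3f's history (ahead): {} — 0.
Only in c0aa's history (behind): {618b, be53, c0aa, cae3, cf3a} — 5.

0 ahead, 5 behind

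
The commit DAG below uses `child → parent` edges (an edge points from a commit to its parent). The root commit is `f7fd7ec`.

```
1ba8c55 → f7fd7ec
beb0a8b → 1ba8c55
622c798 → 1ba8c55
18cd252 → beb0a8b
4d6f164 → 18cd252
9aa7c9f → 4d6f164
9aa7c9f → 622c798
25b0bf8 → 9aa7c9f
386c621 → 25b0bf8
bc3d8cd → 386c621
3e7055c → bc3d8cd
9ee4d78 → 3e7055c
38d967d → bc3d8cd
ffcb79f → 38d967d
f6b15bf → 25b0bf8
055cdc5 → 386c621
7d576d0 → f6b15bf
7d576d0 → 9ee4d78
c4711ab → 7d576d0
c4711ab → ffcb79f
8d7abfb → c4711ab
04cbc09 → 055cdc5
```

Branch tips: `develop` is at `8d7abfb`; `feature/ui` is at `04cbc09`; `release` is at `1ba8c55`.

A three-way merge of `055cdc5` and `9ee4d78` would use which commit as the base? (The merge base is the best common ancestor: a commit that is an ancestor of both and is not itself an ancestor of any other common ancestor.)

Ancestors of 055cdc5: {055cdc5, 18cd252, 1ba8c55, 25b0bf8, 386c621, 4d6f164, 622c798, 9aa7c9f, beb0a8b, f7fd7ec}.
Ancestors of 9ee4d78: {18cd252, 1ba8c55, 25b0bf8, 386c621, 3e7055c, 4d6f164, 622c798, 9aa7c9f, 9ee4d78, bc3d8cd, beb0a8b, f7fd7ec}.
Common ancestors: {18cd252, 1ba8c55, 25b0bf8, 386c621, 4d6f164, 622c798, 9aa7c9f, beb0a8b, f7fd7ec}.
Among these, 386c621 is not an ancestor of any other common ancestor — it is the merge base.

386c621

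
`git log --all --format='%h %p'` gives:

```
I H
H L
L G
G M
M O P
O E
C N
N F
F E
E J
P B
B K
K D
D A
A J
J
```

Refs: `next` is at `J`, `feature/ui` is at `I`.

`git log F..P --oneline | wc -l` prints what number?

Reachable from P: {A, B, D, J, K, P}.
Reachable from F: {E, F, J}.
In P's history but not F's: {A, B, D, K, P} — 5 commits.

5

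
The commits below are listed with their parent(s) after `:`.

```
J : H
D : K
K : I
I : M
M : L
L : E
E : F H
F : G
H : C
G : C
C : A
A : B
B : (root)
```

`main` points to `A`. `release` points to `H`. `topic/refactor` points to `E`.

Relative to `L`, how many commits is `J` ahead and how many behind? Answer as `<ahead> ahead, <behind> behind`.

Reachable from J: {A, B, C, H, J}.
Reachable from L: {A, B, C, E, F, G, H, L}.
Only in J's history (ahead): {J} — 1.
Only in L's history (behind): {E, F, G, L} — 4.

1 ahead, 4 behind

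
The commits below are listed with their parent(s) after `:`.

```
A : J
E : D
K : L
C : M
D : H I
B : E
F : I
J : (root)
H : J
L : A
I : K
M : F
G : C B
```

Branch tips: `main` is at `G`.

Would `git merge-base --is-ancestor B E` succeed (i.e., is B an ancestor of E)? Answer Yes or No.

No

Ancestors of E: {A, D, E, H, I, J, K, L}.
B is not in that set, so it is not an ancestor of E.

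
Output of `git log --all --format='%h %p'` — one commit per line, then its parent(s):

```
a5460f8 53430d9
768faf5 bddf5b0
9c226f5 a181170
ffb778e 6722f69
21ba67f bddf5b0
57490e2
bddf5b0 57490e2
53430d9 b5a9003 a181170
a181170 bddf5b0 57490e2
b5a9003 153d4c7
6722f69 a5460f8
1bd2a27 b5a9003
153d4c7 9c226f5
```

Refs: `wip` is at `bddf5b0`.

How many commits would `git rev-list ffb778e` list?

Walking parent pointers from ffb778e: reachable set = {153d4c7, 53430d9, 57490e2, 6722f69, 9c226f5, a181170, a5460f8, b5a9003, bddf5b0, ffb778e}.
That is 10 commits.

10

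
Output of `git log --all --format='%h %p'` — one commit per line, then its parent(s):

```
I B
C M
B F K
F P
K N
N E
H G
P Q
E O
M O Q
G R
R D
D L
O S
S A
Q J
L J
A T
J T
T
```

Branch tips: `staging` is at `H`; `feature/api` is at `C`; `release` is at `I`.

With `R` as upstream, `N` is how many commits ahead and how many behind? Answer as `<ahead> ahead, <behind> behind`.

5 ahead, 4 behind

Reachable from N: {A, E, N, O, S, T}.
Reachable from R: {D, J, L, R, T}.
Only in N's history (ahead): {A, E, N, O, S} — 5.
Only in R's history (behind): {D, J, L, R} — 4.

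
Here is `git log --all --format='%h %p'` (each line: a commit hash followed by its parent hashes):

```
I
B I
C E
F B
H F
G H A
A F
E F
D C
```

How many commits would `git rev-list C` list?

Walking parent pointers from C: reachable set = {B, C, E, F, I}.
That is 5 commits.

5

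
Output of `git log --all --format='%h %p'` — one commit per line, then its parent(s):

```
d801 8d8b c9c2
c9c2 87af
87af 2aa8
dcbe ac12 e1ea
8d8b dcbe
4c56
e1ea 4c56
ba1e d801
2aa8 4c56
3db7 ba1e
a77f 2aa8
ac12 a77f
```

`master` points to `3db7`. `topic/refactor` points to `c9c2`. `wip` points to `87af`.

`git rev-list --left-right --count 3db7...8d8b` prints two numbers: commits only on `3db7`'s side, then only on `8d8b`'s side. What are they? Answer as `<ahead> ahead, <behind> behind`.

Reachable from 3db7: {2aa8, 3db7, 4c56, 87af, 8d8b, a77f, ac12, ba1e, c9c2, d801, dcbe, e1ea}.
Reachable from 8d8b: {2aa8, 4c56, 8d8b, a77f, ac12, dcbe, e1ea}.
Only in 3db7's history (ahead): {3db7, 87af, ba1e, c9c2, d801} — 5.
Only in 8d8b's history (behind): {} — 0.

5 ahead, 0 behind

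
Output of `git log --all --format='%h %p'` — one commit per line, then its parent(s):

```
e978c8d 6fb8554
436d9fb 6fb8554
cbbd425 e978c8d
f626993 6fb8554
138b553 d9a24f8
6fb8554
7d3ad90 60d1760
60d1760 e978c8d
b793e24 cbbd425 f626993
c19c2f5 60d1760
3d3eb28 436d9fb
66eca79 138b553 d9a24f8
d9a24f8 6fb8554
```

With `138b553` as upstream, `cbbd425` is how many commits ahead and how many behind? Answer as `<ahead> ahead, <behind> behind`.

2 ahead, 2 behind

Reachable from cbbd425: {6fb8554, cbbd425, e978c8d}.
Reachable from 138b553: {138b553, 6fb8554, d9a24f8}.
Only in cbbd425's history (ahead): {cbbd425, e978c8d} — 2.
Only in 138b553's history (behind): {138b553, d9a24f8} — 2.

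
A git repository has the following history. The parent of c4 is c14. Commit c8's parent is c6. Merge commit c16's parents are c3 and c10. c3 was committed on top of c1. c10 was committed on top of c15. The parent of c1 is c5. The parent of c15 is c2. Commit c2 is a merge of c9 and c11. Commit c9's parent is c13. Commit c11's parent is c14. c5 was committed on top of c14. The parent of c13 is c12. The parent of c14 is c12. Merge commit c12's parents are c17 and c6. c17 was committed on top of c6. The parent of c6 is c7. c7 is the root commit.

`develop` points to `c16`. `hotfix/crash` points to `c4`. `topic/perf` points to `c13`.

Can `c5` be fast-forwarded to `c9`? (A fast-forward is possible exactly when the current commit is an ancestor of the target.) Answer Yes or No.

A fast-forward from c5 to c9 is possible iff c5 is an ancestor of c9.
Ancestors of c9: {c12, c13, c17, c6, c7, c9}.
c5 is not among them, so fast-forward is not possible.

No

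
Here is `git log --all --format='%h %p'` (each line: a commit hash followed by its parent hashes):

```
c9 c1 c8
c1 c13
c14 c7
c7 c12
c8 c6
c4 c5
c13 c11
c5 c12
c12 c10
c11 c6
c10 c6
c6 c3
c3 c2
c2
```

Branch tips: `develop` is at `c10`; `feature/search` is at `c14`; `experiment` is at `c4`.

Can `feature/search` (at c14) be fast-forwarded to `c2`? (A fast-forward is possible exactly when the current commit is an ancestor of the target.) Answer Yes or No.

No

A fast-forward from c14 to c2 is possible iff c14 is an ancestor of c2.
Ancestors of c2: {c2}.
c14 is not among them, so fast-forward is not possible.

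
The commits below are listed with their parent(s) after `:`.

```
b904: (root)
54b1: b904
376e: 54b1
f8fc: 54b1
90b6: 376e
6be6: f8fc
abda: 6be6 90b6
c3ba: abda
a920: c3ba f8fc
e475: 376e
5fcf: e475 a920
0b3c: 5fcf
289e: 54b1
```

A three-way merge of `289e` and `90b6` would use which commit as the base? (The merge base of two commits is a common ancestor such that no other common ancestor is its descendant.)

54b1

Ancestors of 289e: {289e, 54b1, b904}.
Ancestors of 90b6: {376e, 54b1, 90b6, b904}.
Common ancestors: {54b1, b904}.
Among these, 54b1 is not an ancestor of any other common ancestor — it is the merge base.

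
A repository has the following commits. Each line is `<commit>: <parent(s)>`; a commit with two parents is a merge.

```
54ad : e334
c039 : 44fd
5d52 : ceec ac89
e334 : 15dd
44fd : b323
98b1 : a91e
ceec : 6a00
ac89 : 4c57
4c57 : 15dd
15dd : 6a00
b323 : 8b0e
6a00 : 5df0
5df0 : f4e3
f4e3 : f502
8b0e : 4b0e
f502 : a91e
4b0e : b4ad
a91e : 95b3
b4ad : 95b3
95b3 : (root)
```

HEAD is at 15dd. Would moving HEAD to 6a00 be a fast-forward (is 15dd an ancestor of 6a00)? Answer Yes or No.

No

A fast-forward from 15dd to 6a00 is possible iff 15dd is an ancestor of 6a00.
Ancestors of 6a00: {5df0, 6a00, 95b3, a91e, f4e3, f502}.
15dd is not among them, so fast-forward is not possible.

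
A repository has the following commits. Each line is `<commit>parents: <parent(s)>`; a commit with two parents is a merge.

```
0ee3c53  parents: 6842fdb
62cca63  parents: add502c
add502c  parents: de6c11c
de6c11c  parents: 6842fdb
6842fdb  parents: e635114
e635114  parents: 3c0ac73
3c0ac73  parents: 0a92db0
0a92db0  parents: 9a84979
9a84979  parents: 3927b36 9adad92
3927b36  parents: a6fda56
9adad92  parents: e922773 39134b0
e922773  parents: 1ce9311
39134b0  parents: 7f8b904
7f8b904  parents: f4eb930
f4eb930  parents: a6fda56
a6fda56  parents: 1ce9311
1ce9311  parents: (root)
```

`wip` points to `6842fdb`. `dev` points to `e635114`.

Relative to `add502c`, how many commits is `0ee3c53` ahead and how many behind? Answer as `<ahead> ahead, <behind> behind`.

Reachable from 0ee3c53: {0a92db0, 0ee3c53, 1ce9311, 39134b0, 3927b36, 3c0ac73, 6842fdb, 7f8b904, 9a84979, 9adad92, a6fda56, e635114, e922773, f4eb930}.
Reachable from add502c: {0a92db0, 1ce9311, 39134b0, 3927b36, 3c0ac73, 6842fdb, 7f8b904, 9a84979, 9adad92, a6fda56, add502c, de6c11c, e635114, e922773, f4eb930}.
Only in 0ee3c53's history (ahead): {0ee3c53} — 1.
Only in add502c's history (behind): {add502c, de6c11c} — 2.

1 ahead, 2 behind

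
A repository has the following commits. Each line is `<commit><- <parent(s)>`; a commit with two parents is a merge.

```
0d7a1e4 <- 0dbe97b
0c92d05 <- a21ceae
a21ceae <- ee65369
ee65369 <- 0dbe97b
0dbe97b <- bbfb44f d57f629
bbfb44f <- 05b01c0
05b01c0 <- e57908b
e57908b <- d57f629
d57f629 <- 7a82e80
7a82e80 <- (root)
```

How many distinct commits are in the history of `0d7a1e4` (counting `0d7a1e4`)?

Walking parent pointers from 0d7a1e4: reachable set = {05b01c0, 0d7a1e4, 0dbe97b, 7a82e80, bbfb44f, d57f629, e57908b}.
That is 7 commits.

7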